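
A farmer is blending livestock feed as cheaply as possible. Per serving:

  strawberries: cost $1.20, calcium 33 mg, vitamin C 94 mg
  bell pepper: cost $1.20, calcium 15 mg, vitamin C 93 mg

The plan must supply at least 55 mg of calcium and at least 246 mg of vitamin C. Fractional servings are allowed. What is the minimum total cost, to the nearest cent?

$3.14

This is a tiny linear program; its minimum lies at a vertex of the feasible set. List the vertices and price them.
strawberries only: max(55/33, 246/94) = 2.617 servings → $3.14.
bell pepper only: max(55/15, 246/93) = 3.667 servings → $4.40.
strawberries + bell pepper with both tight: 0.859 servings and 1.777 servings → $3.16.
So the least-cost plan costs $3.14.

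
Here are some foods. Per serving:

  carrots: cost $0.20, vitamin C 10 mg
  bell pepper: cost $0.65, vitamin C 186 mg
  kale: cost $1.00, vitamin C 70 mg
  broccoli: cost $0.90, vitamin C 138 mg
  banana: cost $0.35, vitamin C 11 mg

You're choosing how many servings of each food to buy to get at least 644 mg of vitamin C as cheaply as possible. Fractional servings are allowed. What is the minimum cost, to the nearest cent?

Cost per mg of vitamin C: bell pepper $0.0035, broccoli $0.0065, kale $0.0143, carrots $0.0200, banana $0.0318.
With no serving limits, use only bell pepper: 644 mg / 186 mg = 3.462 servings × $0.65 = $2.25.

$2.25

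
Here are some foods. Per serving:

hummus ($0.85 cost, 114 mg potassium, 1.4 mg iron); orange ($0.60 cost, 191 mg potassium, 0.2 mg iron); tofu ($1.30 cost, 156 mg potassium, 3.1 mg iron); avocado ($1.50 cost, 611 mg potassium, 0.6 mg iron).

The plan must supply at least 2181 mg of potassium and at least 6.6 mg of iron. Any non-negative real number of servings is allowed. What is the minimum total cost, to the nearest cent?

hummus only: max(2181/114, 6.6/1.4) = 19.13 servings → $16.26.
orange only: max(2181/191, 6.6/0.2) = 33 servings → $19.80.
tofu only: max(2181/156, 6.6/3.1) = 13.98 servings → $18.18.
avocado only: max(2181/611, 6.6/0.6) = 11 servings → $16.50.
hummus + orange with both tight: 3.37 servings and 9.407 servings → $8.51.
hummus + tofu: intersection lies outside the first quadrant.
hummus + avocado with both tight: 3.461 servings and 2.924 servings → $7.33.
orange + tofu with both tight: 10.22 servings and 1.47 servings → $8.04.
orange + avocado: the both-tight solution has a negative serving — not a feasible corner.
tofu + avocado with both tight: 1.513 servings and 3.183 servings → $6.74.
So the least-cost plan costs $6.74.

$6.74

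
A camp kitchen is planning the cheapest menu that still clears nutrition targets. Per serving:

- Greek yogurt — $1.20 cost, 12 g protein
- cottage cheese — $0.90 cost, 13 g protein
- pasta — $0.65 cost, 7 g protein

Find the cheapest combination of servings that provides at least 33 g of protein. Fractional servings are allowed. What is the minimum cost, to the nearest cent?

Cost per g of protein: cottage cheese $0.0692, pasta $0.0929, Greek yogurt $0.1000.
With no serving limits, use only cottage cheese: 33 g / 13 g = 2.538 servings × $0.90 = $2.28.

$2.28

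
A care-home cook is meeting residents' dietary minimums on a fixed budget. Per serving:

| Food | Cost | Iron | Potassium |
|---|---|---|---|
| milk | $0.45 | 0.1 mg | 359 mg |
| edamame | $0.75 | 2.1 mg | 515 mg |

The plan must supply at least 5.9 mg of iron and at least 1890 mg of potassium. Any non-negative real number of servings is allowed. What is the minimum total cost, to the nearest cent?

$2.66

Check every corner: each single food scaled to meet both minima, and each pair solved so both constraints bind.
milk only: max(5.9/0.1, 1890/359) = 59 servings → $26.55.
edamame only: max(5.9/2.1, 1890/515) = 3.67 servings → $2.75.
milk + edamame with both tight: 1.325 servings and 2.746 servings → $2.66.
The minimum over all feasible corners is $2.66.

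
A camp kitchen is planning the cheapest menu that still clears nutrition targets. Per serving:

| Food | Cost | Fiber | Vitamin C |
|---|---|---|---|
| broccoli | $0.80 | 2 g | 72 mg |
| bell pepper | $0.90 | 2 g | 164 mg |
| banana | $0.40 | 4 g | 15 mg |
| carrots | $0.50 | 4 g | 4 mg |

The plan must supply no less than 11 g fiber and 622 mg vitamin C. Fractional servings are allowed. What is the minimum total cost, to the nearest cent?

$3.70

For a min-cost LP with two ≥-constraints, a basic feasible solution has at most two positive variables.
broccoli only: max(11/2, 622/72) = 8.639 servings → $6.91.
bell pepper only: max(11/2, 622/164) = 5.5 servings → $4.95.
banana only: max(11/4, 622/15) = 41.47 servings → $16.59.
carrots only: max(11/4, 622/4) = 155.5 servings → $77.75.
broccoli + bell pepper with both tight: 3.043 servings and 2.457 servings → $4.65.
broccoli + banana with both targets exact would need a negative amount; discard.
broccoli + carrots with both targets exact would need a negative amount; discard.
bell pepper + banana with both tight: 3.711 servings and 0.8946 servings → $3.70.
bell pepper + carrots with both tight: 3.772 servings and 0.8642 servings → $3.83.
banana + carrots: intersection lies outside the first quadrant.
So the least-cost plan costs $3.70.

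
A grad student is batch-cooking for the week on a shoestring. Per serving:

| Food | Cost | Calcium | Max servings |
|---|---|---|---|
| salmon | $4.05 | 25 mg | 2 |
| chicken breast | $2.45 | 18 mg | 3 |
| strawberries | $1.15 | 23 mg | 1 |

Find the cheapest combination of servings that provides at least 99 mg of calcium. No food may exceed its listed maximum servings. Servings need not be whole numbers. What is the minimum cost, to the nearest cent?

Cost per mg of calcium: strawberries $0.0500, chicken breast $0.1361, salmon $0.1620.
Take 1 serving of strawberries: +23.0 mg calcium for $1.15 (total $1.15, still need 76.0 mg).
Take 3 servings of chicken breast: +54.0 mg calcium for $7.35 (total $8.50, still need 22.0 mg).
Take 0.88 servings of salmon: +22.0 mg calcium for $3.56 (total $12.06, still need 0.0 mg).
Filling from the cheapest source first is optimal under one linear minimum: $12.06.

$12.06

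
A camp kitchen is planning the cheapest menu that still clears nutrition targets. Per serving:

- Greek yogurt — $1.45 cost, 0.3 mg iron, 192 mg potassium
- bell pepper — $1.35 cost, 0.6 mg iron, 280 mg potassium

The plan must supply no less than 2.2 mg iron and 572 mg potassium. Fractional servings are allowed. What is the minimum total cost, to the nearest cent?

$4.95

A basic optimal solution has at most two foods positive. Try each food alone and each pair with both targets met exactly.
Greek yogurt only: max(2.2/0.3, 572/192) = 7.333 servings → $10.63.
bell pepper only: max(2.2/0.6, 572/280) = 3.667 servings → $4.95.
Greek yogurt + bell pepper: intersection lies outside the first quadrant.
So the least-cost plan costs $4.95.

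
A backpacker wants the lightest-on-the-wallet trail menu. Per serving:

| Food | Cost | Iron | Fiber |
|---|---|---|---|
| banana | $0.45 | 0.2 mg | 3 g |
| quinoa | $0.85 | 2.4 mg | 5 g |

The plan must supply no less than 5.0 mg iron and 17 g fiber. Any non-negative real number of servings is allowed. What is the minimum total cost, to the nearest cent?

Two binding constraints pin down two serving amounts, so the optimal mix uses at most two foods. The candidates are each food alone (scaled to the tighter of iron/fiber) and each pair with both constraints tight.
banana only: max(5.0/0.2, 17/3) = 25 servings → $11.25.
quinoa only: max(5.0/2.4, 17/5) = 3.4 servings → $2.89.
banana + quinoa with both tight: 2.548 servings and 1.871 servings → $2.74.
The minimum over all feasible corners is $2.74.

$2.74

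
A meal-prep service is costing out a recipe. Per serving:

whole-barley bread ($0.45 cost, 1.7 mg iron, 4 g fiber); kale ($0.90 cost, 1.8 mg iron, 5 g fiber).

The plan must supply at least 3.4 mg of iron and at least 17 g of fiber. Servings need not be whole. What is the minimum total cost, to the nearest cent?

$1.91

Compare the cost at each extreme point of the feasible region.
whole-barley bread only: max(3.4/1.7, 17/4) = 4.25 servings → $1.91.
kale only: max(3.4/1.8, 17/5) = 3.4 servings → $3.06.
whole-barley bread + kale: the both-tight solution has a negative serving — not a feasible corner.
So the least-cost plan costs $1.91.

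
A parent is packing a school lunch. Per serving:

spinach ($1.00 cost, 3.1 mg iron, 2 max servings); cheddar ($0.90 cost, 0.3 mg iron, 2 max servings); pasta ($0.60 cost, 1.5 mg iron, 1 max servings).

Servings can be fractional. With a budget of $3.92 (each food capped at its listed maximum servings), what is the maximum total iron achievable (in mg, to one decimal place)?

8.1 mg

Iron per dollar: spinach 3.1, pasta 2.5, cheddar 0.3333.
Take 2 servings of spinach: spends $2.00, +6.2 mg iron (running total 6.2 mg).
Take 1 serving of pasta: spends $0.60, +1.5 mg iron (running total 7.7 mg).
Take 1.467 servings of cheddar: spends $1.32, +0.4 mg iron (running total 8.1 mg).
Filling greedily by iron-per-dollar is optimal for one linear limit, giving 8.1 mg.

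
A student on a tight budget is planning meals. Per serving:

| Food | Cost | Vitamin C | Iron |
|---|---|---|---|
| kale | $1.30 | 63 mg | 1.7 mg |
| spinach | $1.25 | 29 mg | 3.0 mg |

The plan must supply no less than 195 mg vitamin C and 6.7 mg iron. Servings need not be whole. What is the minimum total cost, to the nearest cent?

$4.45

An LP optimum is at a vertex; with two nutrient constraints at most two foods are used. Check each candidate.
kale only: max(195/63, 6.7/1.7) = 3.941 servings → $5.12.
spinach only: max(195/29, 6.7/3.0) = 6.724 servings → $8.41.
kale + spinach with both tight: 2.797 servings and 0.6485 servings → $4.45.
The minimum over all feasible corners is $4.45.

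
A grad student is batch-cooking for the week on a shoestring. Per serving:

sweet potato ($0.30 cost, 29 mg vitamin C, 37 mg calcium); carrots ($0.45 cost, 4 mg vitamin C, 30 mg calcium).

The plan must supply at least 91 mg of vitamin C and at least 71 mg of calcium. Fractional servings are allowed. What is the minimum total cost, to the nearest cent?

For a min-cost LP with two ≥-constraints, a basic feasible solution has at most two positive variables.
sweet potato only: max(91/29, 71/37) = 3.138 servings → $0.94.
carrots only: max(91/4, 71/30) = 22.75 servings → $10.24.
sweet potato + carrots with both targets exact would need a negative amount; discard.
Cheapest feasible corner: $0.94.

$0.94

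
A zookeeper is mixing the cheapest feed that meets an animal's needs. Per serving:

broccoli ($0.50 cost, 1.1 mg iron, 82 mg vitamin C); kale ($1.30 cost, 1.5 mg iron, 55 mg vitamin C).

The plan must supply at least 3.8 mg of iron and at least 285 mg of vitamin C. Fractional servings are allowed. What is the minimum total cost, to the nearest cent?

broccoli only: max(3.8/1.1, 285/82) = 3.476 servings → $1.74.
kale only: max(3.8/1.5, 285/55) = 5.182 servings → $6.74.
broccoli + kale with both targets exact would need a negative amount; discard.
The minimum over all feasible corners is $1.74.

$1.74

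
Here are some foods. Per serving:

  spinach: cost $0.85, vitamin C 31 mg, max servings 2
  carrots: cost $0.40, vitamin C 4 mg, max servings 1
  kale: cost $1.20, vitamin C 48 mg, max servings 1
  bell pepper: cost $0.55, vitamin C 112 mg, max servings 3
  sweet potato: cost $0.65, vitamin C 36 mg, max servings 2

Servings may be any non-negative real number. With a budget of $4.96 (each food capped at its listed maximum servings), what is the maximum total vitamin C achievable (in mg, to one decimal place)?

485.5 mg

Vitamin C per dollar: bell pepper 203.6, sweet potato 55.38, kale 40, spinach 36.47, carrots 10.
Take 3 servings of bell pepper: spends $1.65, +336.0 mg vitamin C (running total 336.0 mg).
Take 2 servings of sweet potato: spends $1.30, +72.0 mg vitamin C (running total 408.0 mg).
Take 1 serving of kale: spends $1.20, +48.0 mg vitamin C (running total 456.0 mg).
Take 0.9529 servings of spinach: spends $0.81, +29.5 mg vitamin C (running total 485.5 mg).
Filling greedily by vitamin C-per-dollar is optimal for one linear limit, giving 485.5 mg.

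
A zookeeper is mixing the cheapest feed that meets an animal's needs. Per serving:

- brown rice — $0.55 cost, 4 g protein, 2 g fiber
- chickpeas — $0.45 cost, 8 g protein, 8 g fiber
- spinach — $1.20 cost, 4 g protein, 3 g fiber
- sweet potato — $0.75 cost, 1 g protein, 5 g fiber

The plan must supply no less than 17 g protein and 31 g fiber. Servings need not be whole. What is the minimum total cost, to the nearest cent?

$1.74

Minimising a linear cost over {protein ≥ 17, fiber ≥ 31, servings ≥ 0} — the optimum is at a vertex, using one or two foods.
brown rice only: max(17/4, 31/2) = 15.5 servings → $8.53.
chickpeas only: max(17/8, 31/8) = 3.875 servings → $1.74.
spinach only: max(17/4, 31/3) = 10.33 servings → $12.40.
sweet potato only: max(17/1, 31/5) = 17 servings → $12.75.
brown rice + chickpeas: intersection lies outside the first quadrant.
brown rice + spinach: intersection lies outside the first quadrant.
brown rice + sweet potato with both tight: 3 servings and 5 servings → $5.40.
chickpeas + spinach: intersection lies outside the first quadrant.
chickpeas + sweet potato with both tight: 1.688 servings and 3.5 servings → $3.38.
spinach + sweet potato with both tight: 3.176 servings and 4.294 servings → $7.03.
The minimum over all feasible corners is $1.74.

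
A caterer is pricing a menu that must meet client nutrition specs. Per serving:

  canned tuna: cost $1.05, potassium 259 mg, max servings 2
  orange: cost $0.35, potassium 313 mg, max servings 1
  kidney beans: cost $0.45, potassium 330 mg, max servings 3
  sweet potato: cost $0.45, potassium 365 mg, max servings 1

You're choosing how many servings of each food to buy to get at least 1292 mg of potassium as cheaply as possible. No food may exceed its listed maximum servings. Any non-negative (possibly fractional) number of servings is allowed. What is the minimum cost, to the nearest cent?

$1.64

Cost per mg of potassium: orange $0.0011, sweet potato $0.0012, kidney beans $0.0014, canned tuna $0.0041.
Take 1 serving of orange: +313.0 mg potassium for $0.35 (total $0.35, still need 979.0 mg).
Take 1 serving of sweet potato: +365.0 mg potassium for $0.45 (total $0.80, still need 614.0 mg).
Take 1.861 servings of kidney beans: +614.0 mg potassium for $0.84 (total $1.64, still need 0.0 mg).
Filling from the cheapest source first is optimal under one linear minimum: $1.64.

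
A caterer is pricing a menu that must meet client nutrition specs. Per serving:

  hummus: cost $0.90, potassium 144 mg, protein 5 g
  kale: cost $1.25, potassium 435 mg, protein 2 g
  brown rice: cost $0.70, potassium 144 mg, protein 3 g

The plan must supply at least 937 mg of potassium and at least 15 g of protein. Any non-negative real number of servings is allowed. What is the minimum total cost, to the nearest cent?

$3.89

The cheapest plan sits at a corner of the feasible region — with two constraints it uses at most two foods.
hummus only: max(937/144, 15/5) = 6.507 servings → $5.86.
kale only: max(937/435, 15/2) = 7.5 servings → $9.38.
brown rice only: max(937/144, 15/3) = 6.507 servings → $4.55.
hummus + kale with both tight: 2.465 servings and 1.338 servings → $3.89.
hummus + brown rice: the both-tight solution has a negative serving — not a feasible corner.
kale + brown rice with both tight: 0.6401 servings and 4.573 servings → $4.00.
The minimum over all feasible corners is $3.89.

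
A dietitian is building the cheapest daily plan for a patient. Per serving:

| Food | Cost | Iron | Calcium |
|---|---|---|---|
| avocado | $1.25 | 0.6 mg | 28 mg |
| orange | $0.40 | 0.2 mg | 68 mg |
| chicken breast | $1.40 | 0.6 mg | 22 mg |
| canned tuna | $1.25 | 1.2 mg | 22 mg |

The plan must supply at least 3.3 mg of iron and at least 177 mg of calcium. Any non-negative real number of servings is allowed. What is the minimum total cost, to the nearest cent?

Check every corner: each single food scaled to meet both minima, and each pair solved so both constraints bind.
avocado only: max(3.3/0.6, 177/28) = 6.321 servings → $7.90.
orange only: max(3.3/0.2, 177/68) = 16.5 servings → $6.60.
chicken breast only: max(3.3/0.6, 177/22) = 8.045 servings → $11.26.
canned tuna only: max(3.3/1.2, 177/22) = 8.045 servings → $10.06.
avocado + orange with both tight: 5.369 servings and 0.392 servings → $6.87.
avocado + chicken breast: the both-tight solution has a negative serving — not a feasible corner.
avocado + canned tuna: intersection lies outside the first quadrant.
orange + chicken breast with both tight: 0.9231 servings and 5.192 servings → $7.64.
orange + canned tuna with both tight: 1.811 servings and 2.448 servings → $3.78.
chicken breast + canned tuna with both targets exact would need a negative amount; discard.
So the least-cost plan costs $3.78.

$3.78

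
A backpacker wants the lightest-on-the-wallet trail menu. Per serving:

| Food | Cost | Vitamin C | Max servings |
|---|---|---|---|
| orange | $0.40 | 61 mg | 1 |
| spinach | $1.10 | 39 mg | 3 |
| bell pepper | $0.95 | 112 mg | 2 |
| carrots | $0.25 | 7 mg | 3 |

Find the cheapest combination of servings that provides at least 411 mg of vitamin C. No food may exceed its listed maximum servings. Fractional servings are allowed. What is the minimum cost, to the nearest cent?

$5.92

Cost per mg of vitamin C: orange $0.0066, bell pepper $0.0085, spinach $0.0282, carrots $0.0357.
Take 1 serving of orange: +61.0 mg vitamin C for $0.40 (total $0.40, still need 350.0 mg).
Take 2 servings of bell pepper: +224.0 mg vitamin C for $1.90 (total $2.30, still need 126.0 mg).
Take 3 servings of spinach: +117.0 mg vitamin C for $3.30 (total $5.60, still need 9.0 mg).
Take 1.286 servings of carrots: +9.0 mg vitamin C for $0.32 (total $5.92, still need 0.0 mg).
Filling from the cheapest source first is optimal under one linear minimum: $5.92.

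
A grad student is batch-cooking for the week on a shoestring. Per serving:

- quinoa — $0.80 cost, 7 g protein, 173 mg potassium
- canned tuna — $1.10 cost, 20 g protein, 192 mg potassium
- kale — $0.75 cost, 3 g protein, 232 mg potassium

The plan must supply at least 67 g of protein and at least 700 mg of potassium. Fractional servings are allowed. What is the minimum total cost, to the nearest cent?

At the optimum either one food covers both requirements or two foods hit both targets exactly; no other combination can be cheaper.
quinoa only: max(67/7, 700/173) = 9.571 servings → $7.66.
canned tuna only: max(67/20, 700/192) = 3.646 servings → $4.01.
kale only: max(67/3, 700/232) = 22.33 servings → $16.75.
quinoa + canned tuna with both tight: 0.5369 servings and 3.162 servings → $3.91.
quinoa + kale with both targets exact would need a negative amount; discard.
canned tuna + kale with both tight: 3.308 servings and 0.2795 servings → $3.85.
Cheapest feasible corner: $3.85.

$3.85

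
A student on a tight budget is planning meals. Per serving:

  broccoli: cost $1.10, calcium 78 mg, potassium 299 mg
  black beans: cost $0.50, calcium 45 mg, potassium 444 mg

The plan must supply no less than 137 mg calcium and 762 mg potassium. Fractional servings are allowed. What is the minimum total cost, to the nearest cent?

$1.52

Two binding constraints pin down two serving amounts, so the optimal mix uses at most two foods. The candidates are each food alone (scaled to the tighter of calcium/potassium) and each pair with both constraints tight.
broccoli only: max(137/78, 762/299) = 2.548 servings → $2.80.
black beans only: max(137/45, 762/444) = 3.044 servings → $1.52.
broccoli + black beans with both tight: 1.253 servings and 0.8723 servings → $1.81.
Cheapest feasible corner: $1.52.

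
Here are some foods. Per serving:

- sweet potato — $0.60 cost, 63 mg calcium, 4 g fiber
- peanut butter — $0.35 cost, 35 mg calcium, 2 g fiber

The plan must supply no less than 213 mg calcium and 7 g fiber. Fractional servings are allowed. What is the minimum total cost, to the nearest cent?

$2.03

An LP optimum is at a vertex; with two nutrient constraints at most two foods are used. Check each candidate.
sweet potato only: max(213/63, 7/4) = 3.381 servings → $2.03.
peanut butter only: max(213/35, 7/2) = 6.086 servings → $2.13.
sweet potato + peanut butter: the both-tight solution has a negative serving — not a feasible corner.
So the least-cost plan costs $2.03.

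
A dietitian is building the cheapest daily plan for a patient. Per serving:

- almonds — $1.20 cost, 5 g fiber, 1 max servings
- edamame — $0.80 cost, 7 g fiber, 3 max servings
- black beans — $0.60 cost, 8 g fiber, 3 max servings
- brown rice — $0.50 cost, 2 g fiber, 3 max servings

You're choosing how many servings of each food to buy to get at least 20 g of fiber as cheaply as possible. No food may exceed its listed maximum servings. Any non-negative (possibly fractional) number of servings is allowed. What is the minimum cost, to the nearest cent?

$1.50

Cost per g of fiber: black beans $0.0750, edamame $0.1143, almonds $0.2400, brown rice $0.2500.
Take 2.5 servings of black beans: +20.0 g fiber for $1.50 (total $1.50, still need 0.0 g).
Filling from the cheapest source first is optimal under one linear minimum: $1.50.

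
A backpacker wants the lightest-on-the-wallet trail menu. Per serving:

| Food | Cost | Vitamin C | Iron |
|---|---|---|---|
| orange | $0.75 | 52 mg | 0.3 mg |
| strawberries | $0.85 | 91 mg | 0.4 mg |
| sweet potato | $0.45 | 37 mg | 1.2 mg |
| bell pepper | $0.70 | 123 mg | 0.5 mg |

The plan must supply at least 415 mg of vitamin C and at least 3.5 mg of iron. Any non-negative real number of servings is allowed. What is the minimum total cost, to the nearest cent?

The cheapest plan sits at a corner of the feasible region — with two constraints it uses at most two foods.
orange only: max(415/52, 3.5/0.3) = 11.67 servings → $8.75.
strawberries only: max(415/91, 3.5/0.4) = 8.75 servings → $7.44.
sweet potato only: max(415/37, 3.5/1.2) = 11.22 servings → $5.05.
bell pepper only: max(415/123, 3.5/0.5) = 7 servings → $4.90.
orange + strawberries: the both-tight solution has a negative serving — not a feasible corner.
orange + sweet potato with both tight: 7.183 servings and 1.121 servings → $5.89.
orange + bell pepper: intersection lies outside the first quadrant.
strawberries + sweet potato with both tight: 3.904 servings and 1.615 servings → $4.05.
strawberries + bell pepper: the both-tight solution has a negative serving — not a feasible corner.
sweet potato + bell pepper with both tight: 1.727 servings and 2.854 servings → $2.78.
So the least-cost plan costs $2.78.

$2.78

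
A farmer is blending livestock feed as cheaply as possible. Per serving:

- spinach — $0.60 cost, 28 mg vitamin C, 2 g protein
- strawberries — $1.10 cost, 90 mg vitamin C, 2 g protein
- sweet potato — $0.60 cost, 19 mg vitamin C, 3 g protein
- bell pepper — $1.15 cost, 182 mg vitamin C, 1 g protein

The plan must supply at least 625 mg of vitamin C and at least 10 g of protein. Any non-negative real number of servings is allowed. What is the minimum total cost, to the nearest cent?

$5.04

With two linear requirements the optimum uses one or two foods; enumerate the corners.
spinach only: max(625/28, 10/2) = 22.32 servings → $13.39.
strawberries only: max(625/90, 10/2) = 6.944 servings → $7.64.
sweet potato only: max(625/19, 10/3) = 32.89 servings → $19.74.
bell pepper only: max(625/182, 10/1) = 10 servings → $11.50.
spinach + strawberries: the both-tight solution has a negative serving — not a feasible corner.
spinach + sweet potato: the both-tight solution has a negative serving — not a feasible corner.
spinach + bell pepper with both tight: 3.557 servings and 2.887 servings → $5.45.
strawberries + sweet potato: the both-tight solution has a negative serving — not a feasible corner.
strawberries + bell pepper with both tight: 4.361 servings and 1.277 servings → $6.27.
sweet potato + bell pepper with both tight: 2.268 servings and 3.197 servings → $5.04.
Cheapest feasible corner: $5.04.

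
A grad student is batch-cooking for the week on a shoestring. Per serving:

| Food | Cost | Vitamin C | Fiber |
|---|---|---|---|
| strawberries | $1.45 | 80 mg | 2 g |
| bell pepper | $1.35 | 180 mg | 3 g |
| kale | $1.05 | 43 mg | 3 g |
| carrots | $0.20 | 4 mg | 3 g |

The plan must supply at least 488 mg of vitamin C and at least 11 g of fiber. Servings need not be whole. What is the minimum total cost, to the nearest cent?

Minimising a linear cost over {vitamin C ≥ 488, fiber ≥ 11, servings ≥ 0} — the optimum is at a vertex, using one or two foods.
strawberries only: max(488/80, 11/2) = 6.1 servings → $8.85.
bell pepper only: max(488/180, 11/3) = 3.667 servings → $4.95.
kale only: max(488/43, 11/3) = 11.35 servings → $11.92.
carrots only: max(488/4, 11/3) = 122 servings → $24.40.
strawberries + bell pepper with both tight: 4.3 servings and 0.8 servings → $7.32.
strawberries + kale: the both-tight solution has a negative serving — not a feasible corner.
strawberries + carrots: the both-tight solution has a negative serving — not a feasible corner.
bell pepper + kale with both tight: 2.411 servings and 1.255 servings → $4.57.
bell pepper + carrots with both tight: 2.689 servings and 0.9773 servings → $3.83.
kale + carrots: the both-tight solution has a negative serving — not a feasible corner.
Cheapest feasible corner: $3.83.

$3.83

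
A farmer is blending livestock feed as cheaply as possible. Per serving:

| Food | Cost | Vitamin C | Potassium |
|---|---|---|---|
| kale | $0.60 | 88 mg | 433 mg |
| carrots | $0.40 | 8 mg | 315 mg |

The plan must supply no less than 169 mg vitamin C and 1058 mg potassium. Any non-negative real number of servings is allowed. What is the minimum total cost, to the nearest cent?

$1.44

Minimising a linear cost over {vitamin C ≥ 169, potassium ≥ 1058, servings ≥ 0} — the optimum is at a vertex, using one or two foods.
kale only: max(169/88, 1058/433) = 2.443 servings → $1.47.
carrots only: max(169/8, 1058/315) = 21.12 servings → $8.45.
kale + carrots with both tight: 1.846 servings and 0.8215 servings → $1.44.
So the least-cost plan costs $1.44.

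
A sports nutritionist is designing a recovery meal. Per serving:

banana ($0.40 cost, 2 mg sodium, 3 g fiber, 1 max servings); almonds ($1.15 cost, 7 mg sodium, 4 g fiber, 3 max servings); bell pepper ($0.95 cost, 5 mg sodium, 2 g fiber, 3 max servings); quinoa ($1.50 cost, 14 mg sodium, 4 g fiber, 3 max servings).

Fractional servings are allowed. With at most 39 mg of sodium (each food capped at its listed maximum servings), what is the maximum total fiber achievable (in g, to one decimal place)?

Fiber per mg sodium: banana 1.5, almonds 0.5714, bell pepper 0.4, quinoa 0.2857.
Take 1 serving of banana: uses 2 mg sodium, +3.0 g fiber (running total 3.0 g).
Take 3 servings of almonds: uses 21 mg sodium, +12.0 g fiber (running total 15.0 g).
Take 3 servings of bell pepper: uses 15 mg sodium, +6.0 g fiber (running total 21.0 g).
Take 0.07143 servings of quinoa: uses 1 mg sodium, +0.3 g fiber (running total 21.3 g).
Filling greedily by fiber-per-mg sodium is optimal for one linear limit, giving 21.3 g.

21.3 g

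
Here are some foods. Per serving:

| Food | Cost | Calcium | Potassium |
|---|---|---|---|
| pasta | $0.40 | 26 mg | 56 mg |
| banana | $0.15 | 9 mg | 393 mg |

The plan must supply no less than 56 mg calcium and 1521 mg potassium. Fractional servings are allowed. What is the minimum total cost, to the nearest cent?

$0.90

Check every corner: each single food scaled to meet both minima, and each pair solved so both constraints bind.
pasta only: max(56/26, 1521/56) = 27.16 servings → $10.86.
banana only: max(56/9, 1521/393) = 6.222 servings → $0.93.
pasta + banana with both tight: 0.8564 servings and 3.748 servings → $0.90.
So the least-cost plan costs $0.90.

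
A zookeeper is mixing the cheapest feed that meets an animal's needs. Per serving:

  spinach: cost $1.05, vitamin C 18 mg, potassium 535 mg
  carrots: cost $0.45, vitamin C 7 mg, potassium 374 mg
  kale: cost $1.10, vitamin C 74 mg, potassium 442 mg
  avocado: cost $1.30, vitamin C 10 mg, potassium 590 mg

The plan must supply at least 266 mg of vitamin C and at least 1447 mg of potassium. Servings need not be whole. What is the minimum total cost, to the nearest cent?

$3.95

Two binding constraints pin down two serving amounts, so the optimal mix uses at most two foods. The candidates are each food alone (scaled to the tighter of vitamin C/potassium) and each pair with both constraints tight.
spinach only: max(266/18, 1447/535) = 14.78 servings → $15.52.
carrots only: max(266/7, 1447/374) = 38 servings → $17.10.
kale only: max(266/74, 1447/442) = 3.595 servings → $3.95.
avocado only: max(266/10, 1447/590) = 26.6 servings → $34.58.
spinach + carrots: intersection lies outside the first quadrant.
spinach + kale: the both-tight solution has a negative serving — not a feasible corner.
spinach + avocado: the both-tight solution has a negative serving — not a feasible corner.
carrots + kale: the both-tight solution has a negative serving — not a feasible corner.
carrots + avocado: the both-tight solution has a negative serving — not a feasible corner.
kale + avocado: intersection lies outside the first quadrant.
So the least-cost plan costs $3.95.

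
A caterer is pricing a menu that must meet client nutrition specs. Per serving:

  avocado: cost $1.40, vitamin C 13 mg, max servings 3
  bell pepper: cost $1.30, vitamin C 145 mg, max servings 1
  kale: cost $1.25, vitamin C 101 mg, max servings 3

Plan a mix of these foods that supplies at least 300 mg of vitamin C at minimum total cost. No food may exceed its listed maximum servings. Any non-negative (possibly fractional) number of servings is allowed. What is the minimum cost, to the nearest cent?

Cost per mg of vitamin C: bell pepper $0.0090, kale $0.0124, avocado $0.1077.
Take 1 serving of bell pepper: +145.0 mg vitamin C for $1.30 (total $1.30, still need 155.0 mg).
Take 1.535 servings of kale: +155.0 mg vitamin C for $1.92 (total $3.22, still need 0.0 mg).
Filling from the cheapest source first is optimal under one linear minimum: $3.22.

$3.22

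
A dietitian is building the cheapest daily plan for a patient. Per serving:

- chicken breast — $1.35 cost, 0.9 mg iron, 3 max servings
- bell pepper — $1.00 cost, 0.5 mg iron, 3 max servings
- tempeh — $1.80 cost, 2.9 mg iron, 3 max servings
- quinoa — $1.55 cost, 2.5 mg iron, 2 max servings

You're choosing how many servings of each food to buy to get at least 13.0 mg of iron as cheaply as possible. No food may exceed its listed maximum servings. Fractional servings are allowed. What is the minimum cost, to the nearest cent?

$8.07

Cost per mg of iron: quinoa $0.6200, tempeh $0.6207, chicken breast $1.5000, bell pepper $2.0000.
Take 2 servings of quinoa: +5.0 mg iron for $3.10 (total $3.10, still need 8.0 mg).
Take 2.759 servings of tempeh: +8.0 mg iron for $4.97 (total $8.07, still need 0.0 mg).
Greedy by cheapest-per-mg is optimal for a single linear constraint, so the minimum cost is $8.07.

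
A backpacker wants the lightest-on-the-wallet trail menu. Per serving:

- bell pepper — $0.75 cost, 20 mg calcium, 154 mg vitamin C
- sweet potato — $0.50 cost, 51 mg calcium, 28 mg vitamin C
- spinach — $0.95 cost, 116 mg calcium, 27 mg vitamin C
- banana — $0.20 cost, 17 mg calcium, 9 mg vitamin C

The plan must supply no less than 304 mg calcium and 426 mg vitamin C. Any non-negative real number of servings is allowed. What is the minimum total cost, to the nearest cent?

$3.88

Check every corner: each single food scaled to meet both minima, and each pair solved so both constraints bind.
bell pepper only: max(304/20, 426/154) = 15.2 servings → $11.40.
sweet potato only: max(304/51, 426/28) = 15.21 servings → $7.61.
spinach only: max(304/116, 426/27) = 15.78 servings → $14.99.
banana only: max(304/17, 426/9) = 47.33 servings → $9.47.
bell pepper + sweet potato with both tight: 1.812 servings and 5.25 servings → $3.98.
bell pepper + spinach with both tight: 2.379 servings and 2.211 servings → $3.88.
bell pepper + banana with both tight: 1.848 servings and 15.71 servings → $4.53.
sweet potato + spinach with both targets exact would need a negative amount; discard.
sweet potato + banana: intersection lies outside the first quadrant.
spinach + banana: intersection lies outside the first quadrant.
So the least-cost plan costs $3.88.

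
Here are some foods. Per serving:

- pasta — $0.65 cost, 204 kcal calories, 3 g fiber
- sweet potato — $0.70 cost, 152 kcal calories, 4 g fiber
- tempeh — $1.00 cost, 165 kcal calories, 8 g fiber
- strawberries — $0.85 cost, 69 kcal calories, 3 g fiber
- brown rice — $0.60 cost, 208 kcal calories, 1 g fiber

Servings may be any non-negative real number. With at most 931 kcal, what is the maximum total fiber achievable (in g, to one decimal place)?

Fiber per kcal: tempeh 0.04848, strawberries 0.04348, sweet potato 0.02632, pasta 0.01471, brown rice 0.004808.
With no serving limits, spend the whole calories allowance on tempeh: 931 kcal / 165 kcal × 8 g = 45.1 g.

45.1 g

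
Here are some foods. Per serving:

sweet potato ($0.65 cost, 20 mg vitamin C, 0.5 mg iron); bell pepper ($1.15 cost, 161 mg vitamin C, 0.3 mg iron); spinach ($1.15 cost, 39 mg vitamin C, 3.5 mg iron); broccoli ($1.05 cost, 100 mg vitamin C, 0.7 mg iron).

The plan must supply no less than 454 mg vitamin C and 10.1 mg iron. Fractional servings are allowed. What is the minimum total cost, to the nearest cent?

$5.60

Check every corner: each single food scaled to meet both minima, and each pair solved so both constraints bind.
sweet potato only: max(454/20, 10.1/0.5) = 22.7 servings → $14.76.
bell pepper only: max(454/161, 10.1/0.3) = 33.67 servings → $38.72.
spinach only: max(454/39, 10.1/3.5) = 11.64 servings → $13.39.
broccoli only: max(454/100, 10.1/0.7) = 14.43 servings → $15.15.
sweet potato + bell pepper with both tight: 20 servings and 0.3356 servings → $13.39.
sweet potato + spinach: intersection lies outside the first quadrant.
sweet potato + broccoli with both tight: 19.23 servings and 0.6944 servings → $13.23.
bell pepper + spinach with both tight: 2.166 servings and 2.7 servings → $5.60.
bell pepper + broccoli with both targets exact would need a negative amount; discard.
spinach + broccoli with both tight: 2.145 servings and 3.703 servings → $6.36.
The minimum over all feasible corners is $5.60.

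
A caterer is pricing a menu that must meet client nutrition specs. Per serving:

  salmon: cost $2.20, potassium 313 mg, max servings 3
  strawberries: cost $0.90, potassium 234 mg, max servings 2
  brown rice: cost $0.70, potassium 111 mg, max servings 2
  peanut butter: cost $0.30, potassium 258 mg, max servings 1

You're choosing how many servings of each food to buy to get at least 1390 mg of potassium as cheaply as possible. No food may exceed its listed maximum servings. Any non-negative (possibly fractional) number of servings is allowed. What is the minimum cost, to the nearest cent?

$6.61

Cost per mg of potassium: peanut butter $0.0012, strawberries $0.0038, brown rice $0.0063, salmon $0.0070.
Take 1 serving of peanut butter: +258.0 mg potassium for $0.30 (total $0.30, still need 1132.0 mg).
Take 2 servings of strawberries: +468.0 mg potassium for $1.80 (total $2.10, still need 664.0 mg).
Take 2 servings of brown rice: +222.0 mg potassium for $1.40 (total $3.50, still need 442.0 mg).
Take 1.412 servings of salmon: +442.0 mg potassium for $3.11 (total $6.61, still need 0.0 mg).
Greedy by cheapest-per-mg is optimal for a single linear constraint, so the minimum cost is $6.61.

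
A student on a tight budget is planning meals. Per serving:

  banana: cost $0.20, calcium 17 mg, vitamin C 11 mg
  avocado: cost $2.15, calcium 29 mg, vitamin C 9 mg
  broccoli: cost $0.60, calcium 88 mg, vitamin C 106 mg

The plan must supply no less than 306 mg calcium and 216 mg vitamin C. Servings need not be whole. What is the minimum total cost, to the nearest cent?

$2.09

This is a tiny linear program; its minimum lies at a vertex of the feasible set. List the vertices and price them.
banana only: max(306/17, 216/11) = 19.64 servings → $3.93.
avocado only: max(306/29, 216/9) = 24 servings → $51.60.
broccoli only: max(306/88, 216/106) = 3.477 servings → $2.09.
banana + avocado: the both-tight solution has a negative serving — not a feasible corner.
banana + broccoli with both tight: 16.1 servings and 0.3669 servings → $3.44.
avocado + broccoli with both tight: 5.884 servings and 1.538 servings → $13.57.
Cheapest feasible corner: $2.09.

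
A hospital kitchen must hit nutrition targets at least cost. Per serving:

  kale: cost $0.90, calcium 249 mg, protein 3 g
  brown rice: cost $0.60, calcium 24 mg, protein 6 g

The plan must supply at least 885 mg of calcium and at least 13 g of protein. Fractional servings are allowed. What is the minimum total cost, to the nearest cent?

This is a tiny linear program; its minimum lies at a vertex of the feasible set. List the vertices and price them.
kale only: max(885/249, 13/3) = 4.333 servings → $3.90.
brown rice only: max(885/24, 13/6) = 36.88 servings → $22.12.
kale + brown rice with both tight: 3.515 servings and 0.4093 servings → $3.41.
So the least-cost plan costs $3.41.

$3.41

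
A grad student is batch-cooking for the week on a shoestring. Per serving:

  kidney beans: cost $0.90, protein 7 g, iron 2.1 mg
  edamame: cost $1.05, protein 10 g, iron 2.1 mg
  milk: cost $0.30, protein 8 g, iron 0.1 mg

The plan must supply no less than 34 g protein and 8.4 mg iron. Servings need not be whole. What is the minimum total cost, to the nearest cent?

Minimising a linear cost over {protein ≥ 34, iron ≥ 8.4, servings ≥ 0} — the optimum is at a vertex, using one or two foods.
kidney beans only: max(34/7, 8.4/2.1) = 4.857 servings → $4.37.
edamame only: max(34/10, 8.4/2.1) = 4 servings → $4.20.
milk only: max(34/8, 8.4/0.1) = 84 servings → $25.20.
kidney beans + edamame with both tight: 2 servings and 2 servings → $3.90.
kidney beans + milk with both tight: 3.963 servings and 0.7826 servings → $3.80.
edamame + milk with both targets exact would need a negative amount; discard.
The minimum over all feasible corners is $3.80.

$3.80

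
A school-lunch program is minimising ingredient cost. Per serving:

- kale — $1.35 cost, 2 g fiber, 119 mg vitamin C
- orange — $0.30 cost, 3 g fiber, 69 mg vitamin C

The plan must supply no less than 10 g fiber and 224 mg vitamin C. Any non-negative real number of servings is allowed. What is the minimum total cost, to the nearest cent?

Compare the cost at each extreme point of the feasible region.
kale only: max(10/2, 224/119) = 5 servings → $6.75.
orange only: max(10/3, 224/69) = 3.333 servings → $1.00.
kale + orange with both targets exact would need a negative amount; discard.
So the least-cost plan costs $1.00.

$1.00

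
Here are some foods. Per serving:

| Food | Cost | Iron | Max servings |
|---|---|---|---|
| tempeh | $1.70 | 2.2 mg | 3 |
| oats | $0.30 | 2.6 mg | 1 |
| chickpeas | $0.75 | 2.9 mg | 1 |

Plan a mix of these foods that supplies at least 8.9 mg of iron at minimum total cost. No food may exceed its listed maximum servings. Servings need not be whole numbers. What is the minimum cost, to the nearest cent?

Cost per mg of iron: oats $0.1154, chickpeas $0.2586, tempeh $0.7727.
Take 1 serving of oats: +2.6 mg iron for $0.30 (total $0.30, still need 6.3 mg).
Take 1 serving of chickpeas: +2.9 mg iron for $0.75 (total $1.05, still need 3.4 mg).
Take 1.545 servings of tempeh: +3.4 mg iron for $2.63 (total $3.68, still need 0.0 mg).
Greedy by cheapest-per-mg is optimal for a single linear constraint, so the minimum cost is $3.68.

$3.68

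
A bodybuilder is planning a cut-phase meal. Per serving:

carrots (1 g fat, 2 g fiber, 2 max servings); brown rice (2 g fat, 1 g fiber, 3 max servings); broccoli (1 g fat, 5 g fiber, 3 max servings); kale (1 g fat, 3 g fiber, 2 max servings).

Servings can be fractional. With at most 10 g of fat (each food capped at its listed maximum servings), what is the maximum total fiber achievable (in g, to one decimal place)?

Fiber per g fat: broccoli 5, kale 3, carrots 2, brown rice 0.5.
Take 3 servings of broccoli: uses 3 g fat, +15.0 g fiber (running total 15.0 g).
Take 2 servings of kale: uses 2 g fat, +6.0 g fiber (running total 21.0 g).
Take 2 servings of carrots: uses 2 g fat, +4.0 g fiber (running total 25.0 g).
Take 1.5 servings of brown rice: uses 3 g fat, +1.5 g fiber (running total 26.5 g).
Greedy by best ratio exhausts the fat allowance optimally: 26.5 g.

26.5 g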